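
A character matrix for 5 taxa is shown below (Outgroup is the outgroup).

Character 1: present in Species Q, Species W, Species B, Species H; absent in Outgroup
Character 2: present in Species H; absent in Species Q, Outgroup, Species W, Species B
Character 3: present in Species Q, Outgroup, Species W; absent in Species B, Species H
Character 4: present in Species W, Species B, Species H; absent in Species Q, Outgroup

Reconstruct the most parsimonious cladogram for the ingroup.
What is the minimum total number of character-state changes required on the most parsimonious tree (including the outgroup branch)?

4

Character polarity is set by the outgroup: the derived state is whichever differs from the outgroup's state, so for Character 3 the derived state is 'absent', and for the remaining characters it is 'present'.
Character 1 (derived state 'present') is shared by all ingroup taxa — unites the whole ingroup.
Character 2 (derived state 'present') is unique to Species H (autapomorphy; uninformative for grouping).
Character 3 (derived state 'absent') is shared by Species B and Species H — a synapomorphy uniting that clade.
Character 4: derived state 'present' in Species B, Species H, and Species W only — synapomorphy for {Species B, Species H, Species W}.
Most parsimonious ingroup topology: (Species Q,((Species B,Species H),Species W)).
Changes per character on this tree: Character 1: 1; Character 2: 1; Character 3: 1; Character 4: 1.
Total = 4.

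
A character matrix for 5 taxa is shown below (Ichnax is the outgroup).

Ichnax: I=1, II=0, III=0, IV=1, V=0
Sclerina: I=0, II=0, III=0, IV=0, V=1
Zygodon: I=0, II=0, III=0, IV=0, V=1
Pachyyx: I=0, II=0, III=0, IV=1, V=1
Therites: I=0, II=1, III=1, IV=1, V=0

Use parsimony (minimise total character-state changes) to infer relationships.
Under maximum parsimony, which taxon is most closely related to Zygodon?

Sclerina

Character polarity is set by the outgroup: the derived state is whichever differs from the outgroup's state, so for I, IV the derived state is '0', and for the remaining characters it is '1'.
All ingroup taxa share the derived state '0' for I; it defines the ingroup but does not resolve relationships within it.
II (derived state '1') is unique to Therites (autapomorphy; uninformative for grouping).
III (derived state '1') is unique to Therites (autapomorphy; uninformative for grouping).
IV (derived state '0') is shared by Sclerina and Zygodon — a synapomorphy uniting that clade.
V (derived state '1') is shared by Pachyyx, Sclerina, and Zygodon — a synapomorphy uniting that clade.
Most parsimonious ingroup topology: (((Sclerina,Zygodon),Pachyyx),Therites).
Zygodon and Sclerina form a cherry on this tree, so they are sister taxa.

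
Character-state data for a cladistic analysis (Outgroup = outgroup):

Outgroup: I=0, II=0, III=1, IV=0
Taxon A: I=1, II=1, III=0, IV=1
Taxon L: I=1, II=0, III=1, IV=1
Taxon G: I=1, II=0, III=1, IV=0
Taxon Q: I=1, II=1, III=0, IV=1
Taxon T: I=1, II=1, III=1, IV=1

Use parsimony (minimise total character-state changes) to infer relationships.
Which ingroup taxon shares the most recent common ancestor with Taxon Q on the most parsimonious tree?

Character polarity is set by the outgroup: the derived state is whichever differs from the outgroup's state, so for III the derived state is '0', and for the remaining characters it is '1'.
All ingroup taxa share the derived state '1' for I; it defines the ingroup but does not resolve relationships within it.
II: derived state '1' in Taxon A, Taxon Q, and Taxon T only — synapomorphy for {Taxon A, Taxon Q, Taxon T}.
III (derived state '0') is shared by Taxon A and Taxon Q — a synapomorphy uniting that clade.
IV: derived state '1' in Taxon A, Taxon L, Taxon Q, and Taxon T only — synapomorphy for {Taxon A, Taxon L, Taxon Q, Taxon T}.
Most parsimonious ingroup topology: ((((Taxon A,Taxon Q),Taxon T),Taxon L),Taxon G).
Taxon Q and Taxon A form a cherry on this tree, so they are sister taxa.

Taxon A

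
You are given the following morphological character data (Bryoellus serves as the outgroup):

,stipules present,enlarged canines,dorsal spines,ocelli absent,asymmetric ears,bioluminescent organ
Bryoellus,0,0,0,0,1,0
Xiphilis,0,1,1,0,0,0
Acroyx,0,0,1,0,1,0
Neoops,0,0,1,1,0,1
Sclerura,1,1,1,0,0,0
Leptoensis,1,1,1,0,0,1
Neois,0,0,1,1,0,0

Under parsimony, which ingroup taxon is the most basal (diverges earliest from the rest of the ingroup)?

Acroyx

Character polarity is set by the outgroup: the derived state is whichever differs from the outgroup's state, so for asymmetric ears the derived state is '0', and for the remaining characters it is '1'.
stipules present: derived state '1' in Leptoensis and Sclerura only — synapomorphy for {Leptoensis, Sclerura}.
Only Leptoensis, Sclerura, and Xiphilis show the derived state '1' for enlarged canines, supporting them as a clade.
dorsal spines (derived state '1') is shared by all ingroup taxa — unites the whole ingroup.
ocelli absent (derived state '1') is shared by Neois and Neoops — a synapomorphy uniting that clade.
asymmetric ears (derived state '0') is shared by Leptoensis, Neois, Neoops, Sclerura, and Xiphilis — a synapomorphy uniting that clade.
bioluminescent organ groups Leptoensis and Neoops, which is incompatible with the clades supported by the remaining characters; treating it as convergent (homoplasy) costs fewer steps than any alternative tree.
Most parsimonious ingroup topology: (((Xiphilis,(Sclerura,Leptoensis)),(Neoops,Neois)),Acroyx).
Acroyx is sister to the clade containing all other ingroup taxa, so it is the earliest-diverging (most basal) ingroup lineage.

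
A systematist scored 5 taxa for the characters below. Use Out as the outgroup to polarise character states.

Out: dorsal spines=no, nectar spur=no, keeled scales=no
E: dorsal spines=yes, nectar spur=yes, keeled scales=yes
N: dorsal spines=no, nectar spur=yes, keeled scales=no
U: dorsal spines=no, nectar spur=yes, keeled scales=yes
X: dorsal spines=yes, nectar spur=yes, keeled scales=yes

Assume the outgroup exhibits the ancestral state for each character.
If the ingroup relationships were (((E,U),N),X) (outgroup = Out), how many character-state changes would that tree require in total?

Map each character onto (((E,U),N),X) (rooted by Out) and count the minimum state changes it requires (Fitch parsimony):
dorsal spines: 2; nectar spur: 1; keeled scales: 2.
Total tree length = 5.

5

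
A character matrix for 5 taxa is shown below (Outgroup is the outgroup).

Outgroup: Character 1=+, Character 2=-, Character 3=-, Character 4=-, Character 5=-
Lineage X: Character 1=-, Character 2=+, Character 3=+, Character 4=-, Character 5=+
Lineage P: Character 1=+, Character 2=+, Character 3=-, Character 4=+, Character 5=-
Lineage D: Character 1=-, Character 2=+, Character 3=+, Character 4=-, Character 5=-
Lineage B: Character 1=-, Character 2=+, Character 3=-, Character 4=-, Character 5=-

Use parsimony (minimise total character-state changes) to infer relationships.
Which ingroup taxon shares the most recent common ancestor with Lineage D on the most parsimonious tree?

Character polarity is set by the outgroup: the derived state is whichever differs from the outgroup's state, so for Character 1 the derived state is '-', and for the remaining characters it is '+'.
Character 1: derived state '-' in Lineage B, Lineage D, and Lineage X only — synapomorphy for {Lineage B, Lineage D, Lineage X}.
Character 2 (derived state '+') is shared by all ingroup taxa — unites the whole ingroup.
Character 3 (derived state '+') is shared by Lineage D and Lineage X — a synapomorphy uniting that clade.
Character 4: derived state '+' in Lineage P only — an autapomorphy, so it tells us nothing about relationships among taxa.
Character 5: derived state '+' in Lineage X only — an autapomorphy, so it tells us nothing about relationships among taxa.
Most parsimonious ingroup topology: (((Lineage X,Lineage D),Lineage B),Lineage P).
Lineage D and Lineage X form a cherry on this tree, so they are sister taxa.

Lineage X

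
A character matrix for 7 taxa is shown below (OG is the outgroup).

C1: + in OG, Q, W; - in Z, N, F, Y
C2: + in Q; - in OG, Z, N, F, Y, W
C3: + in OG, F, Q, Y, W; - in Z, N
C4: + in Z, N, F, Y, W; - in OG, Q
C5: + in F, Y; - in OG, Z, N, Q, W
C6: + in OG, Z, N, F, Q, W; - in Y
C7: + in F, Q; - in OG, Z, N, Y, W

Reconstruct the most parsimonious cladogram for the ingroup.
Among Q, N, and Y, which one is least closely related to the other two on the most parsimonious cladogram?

Q

Character polarity is set by the outgroup: the derived state is whichever differs from the outgroup's state, so for C1, C3, C6 the derived state is '-', and for the remaining characters it is '+'.
C1: derived state '-' in F, N, Y, and Z only — synapomorphy for {F, N, Y, Z}.
C2 (derived state '+') is unique to Q (autapomorphy; uninformative for grouping).
C3: derived state '-' in N and Z only — synapomorphy for {N, Z}.
C4 (derived state '+') is shared by F, N, W, Y, and Z — a synapomorphy uniting that clade.
Only F and Y show the derived state '+' for C5, supporting them as a clade.
C6 (derived state '-') is unique to Y (autapomorphy; uninformative for grouping).
C7 (state '+') occurs in F and Q but conflicts with the nesting implied by the other characters — most parsimoniously interpreted as homoplasy.
Most parsimonious ingroup topology: ((((Z,N),(F,Y)),W),Q).
N and Y share a more recent common ancestor with each other than either does with Q, so Q is the least closely related of the three.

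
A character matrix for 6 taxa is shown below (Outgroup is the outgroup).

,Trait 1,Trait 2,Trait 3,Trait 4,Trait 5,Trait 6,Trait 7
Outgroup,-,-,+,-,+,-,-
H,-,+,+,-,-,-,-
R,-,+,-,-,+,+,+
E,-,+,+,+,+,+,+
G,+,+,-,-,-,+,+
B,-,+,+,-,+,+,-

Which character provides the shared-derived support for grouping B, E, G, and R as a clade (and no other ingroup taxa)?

Character polarity is set by the outgroup: the derived state is whichever differs from the outgroup's state, so for Trait 3, Trait 5 the derived state is '-', and for the remaining characters it is '+'.
Trait 1 (derived state '+') is unique to G (autapomorphy; uninformative for grouping).
All ingroup taxa share the derived state '+' for Trait 2; it defines the ingroup but does not resolve relationships within it.
Only G and R show the derived state '-' for Trait 3, supporting them as a clade.
Trait 4 (derived state '+') is unique to E (autapomorphy; uninformative for grouping).
Trait 5 groups G and H, which is incompatible with the clades supported by the remaining characters; treating it as convergent (homoplasy) costs fewer steps than any alternative tree.
Only B, E, G, and R show the derived state '+' for Trait 6, supporting them as a clade.
Trait 7 (derived state '+') is shared by E, G, and R — a synapomorphy uniting that clade.
Most parsimonious ingroup topology: (H,(((R,G),E),B)).
The clade {B, E, G, R} is supported by Trait 6: its derived state '+' occurs in exactly those taxa and in no other taxon (including the outgroup).

Trait 6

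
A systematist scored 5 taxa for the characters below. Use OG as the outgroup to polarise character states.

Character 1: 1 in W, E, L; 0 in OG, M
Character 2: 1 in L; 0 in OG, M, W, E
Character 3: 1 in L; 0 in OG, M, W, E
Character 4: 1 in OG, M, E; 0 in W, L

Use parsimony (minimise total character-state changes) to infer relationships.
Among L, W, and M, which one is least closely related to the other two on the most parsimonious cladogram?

M

Character polarity is set by the outgroup: the derived state is whichever differs from the outgroup's state, so for Character 4 the derived state is '0', and for the remaining characters it is '1'.
Character 1 (derived state '1') is shared by E, L, and W — a synapomorphy uniting that clade.
Character 2: derived state '1' in L only — an autapomorphy, so it tells us nothing about relationships among taxa.
Character 3 (derived state '1') is unique to L (autapomorphy; uninformative for grouping).
Character 4: derived state '0' in L and W only — synapomorphy for {L, W}.
Most parsimonious ingroup topology: (M,((W,L),E)).
L and W share a more recent common ancestor with each other than either does with M, so M is the least closely related of the three.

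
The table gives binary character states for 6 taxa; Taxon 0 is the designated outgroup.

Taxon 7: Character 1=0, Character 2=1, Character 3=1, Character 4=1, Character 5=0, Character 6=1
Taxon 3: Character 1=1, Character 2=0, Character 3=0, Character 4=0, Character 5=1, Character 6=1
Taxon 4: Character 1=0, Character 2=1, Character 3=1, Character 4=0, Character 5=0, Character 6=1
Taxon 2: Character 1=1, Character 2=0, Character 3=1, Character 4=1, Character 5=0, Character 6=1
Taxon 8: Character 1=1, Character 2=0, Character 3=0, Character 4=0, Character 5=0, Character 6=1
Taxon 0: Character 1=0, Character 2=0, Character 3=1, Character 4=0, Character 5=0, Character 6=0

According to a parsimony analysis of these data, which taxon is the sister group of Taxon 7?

Taxon 4

Character polarity is set by the outgroup: the derived state is whichever differs from the outgroup's state, so for Character 3 the derived state is '0', and for the remaining characters it is '1'.
Character 1: derived state '1' in Taxon 2, Taxon 3, and Taxon 8 only — synapomorphy for {Taxon 2, Taxon 3, Taxon 8}.
Character 2: derived state '1' in Taxon 4 and Taxon 7 only — synapomorphy for {Taxon 4, Taxon 7}.
Character 3 (derived state '0') is shared by Taxon 3 and Taxon 8 — a synapomorphy uniting that clade.
Character 4 (state '1') occurs in Taxon 2 and Taxon 7 but conflicts with the nesting implied by the other characters — most parsimoniously interpreted as homoplasy.
Character 5: derived state '1' in Taxon 3 only — an autapomorphy, so it tells us nothing about relationships among taxa.
All ingroup taxa share the derived state '1' for Character 6; it defines the ingroup but does not resolve relationships within it.
Most parsimonious ingroup topology: (((Taxon 3,Taxon 8),Taxon 2),(Taxon 4,Taxon 7)).
Taxon 7 and Taxon 4 form a cherry on this tree, so they are sister taxa.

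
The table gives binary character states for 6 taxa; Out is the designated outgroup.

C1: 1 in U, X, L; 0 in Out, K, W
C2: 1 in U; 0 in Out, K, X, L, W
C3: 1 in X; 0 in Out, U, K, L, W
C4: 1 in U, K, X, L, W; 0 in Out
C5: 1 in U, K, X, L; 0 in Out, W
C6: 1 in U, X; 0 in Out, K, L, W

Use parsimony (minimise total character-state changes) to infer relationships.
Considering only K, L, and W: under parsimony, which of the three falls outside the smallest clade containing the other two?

W

The outgroup has state '0' for every character, so '1' is the derived state throughout.
C1 (derived state '1') is shared by L, U, and X — a synapomorphy uniting that clade.
C2: derived state '1' in U only — an autapomorphy, so it tells us nothing about relationships among taxa.
C3 (derived state '1') is unique to X (autapomorphy; uninformative for grouping).
All ingroup taxa share the derived state '1' for C4; it defines the ingroup but does not resolve relationships within it.
Only K, L, U, and X show the derived state '1' for C5, supporting them as a clade.
C6: derived state '1' in U and X only — synapomorphy for {U, X}.
Most parsimonious ingroup topology: ((((U,X),L),K),W).
L and K share a more recent common ancestor with each other than either does with W, so W is the least closely related of the three.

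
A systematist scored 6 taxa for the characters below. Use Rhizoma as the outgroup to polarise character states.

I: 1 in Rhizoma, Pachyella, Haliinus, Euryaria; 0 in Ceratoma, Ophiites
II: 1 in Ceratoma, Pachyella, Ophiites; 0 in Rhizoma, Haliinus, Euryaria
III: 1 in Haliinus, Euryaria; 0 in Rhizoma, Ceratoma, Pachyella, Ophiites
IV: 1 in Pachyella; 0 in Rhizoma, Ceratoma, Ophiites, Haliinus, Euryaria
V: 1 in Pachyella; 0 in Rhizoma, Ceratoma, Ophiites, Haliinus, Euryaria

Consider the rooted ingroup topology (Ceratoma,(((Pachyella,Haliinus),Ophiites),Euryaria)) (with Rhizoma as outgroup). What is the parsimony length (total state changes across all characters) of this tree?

9

Map each character onto (Ceratoma,(((Pachyella,Haliinus),Ophiites),Euryaria)) (rooted by Rhizoma) and count the minimum state changes it requires (Fitch parsimony):
I: 2; II: 3; III: 2; IV: 1; V: 1.
Total tree length = 9.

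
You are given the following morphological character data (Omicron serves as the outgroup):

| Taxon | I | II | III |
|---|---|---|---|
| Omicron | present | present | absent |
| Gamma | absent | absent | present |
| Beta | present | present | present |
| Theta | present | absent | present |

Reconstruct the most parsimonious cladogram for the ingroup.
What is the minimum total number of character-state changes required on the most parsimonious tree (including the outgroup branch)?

Character polarity is set by the outgroup: the derived state is whichever differs from the outgroup's state, so for I, II the derived state is 'absent', and for the remaining characters it is 'present'.
I: derived state 'absent' in Gamma only — an autapomorphy, so it tells us nothing about relationships among taxa.
Only Gamma and Theta show the derived state 'absent' for II, supporting them as a clade.
III (derived state 'present') is shared by all ingroup taxa — unites the whole ingroup.
Most parsimonious ingroup topology: ((Gamma,Theta),Beta).
Changes per character on this tree: I: 1; II: 1; III: 1.
Total = 3.

3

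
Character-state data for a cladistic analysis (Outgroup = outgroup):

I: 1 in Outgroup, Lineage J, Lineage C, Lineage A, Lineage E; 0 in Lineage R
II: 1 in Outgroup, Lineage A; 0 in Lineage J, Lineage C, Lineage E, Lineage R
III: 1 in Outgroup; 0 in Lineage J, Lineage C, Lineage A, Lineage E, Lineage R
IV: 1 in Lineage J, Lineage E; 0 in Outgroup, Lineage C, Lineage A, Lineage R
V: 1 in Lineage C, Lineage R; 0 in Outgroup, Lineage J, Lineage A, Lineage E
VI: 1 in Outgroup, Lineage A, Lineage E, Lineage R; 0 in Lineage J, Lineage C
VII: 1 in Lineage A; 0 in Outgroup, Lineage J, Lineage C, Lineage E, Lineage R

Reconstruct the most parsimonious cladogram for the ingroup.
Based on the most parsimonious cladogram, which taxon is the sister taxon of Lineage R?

Character polarity is set by the outgroup: the derived state is whichever differs from the outgroup's state, so for I, II, III, VI the derived state is '0', and for the remaining characters it is '1'.
I (derived state '0') is unique to Lineage R (autapomorphy; uninformative for grouping).
II (derived state '0') is shared by Lineage C, Lineage E, Lineage J, and Lineage R — a synapomorphy uniting that clade.
All ingroup taxa share the derived state '0' for III; it defines the ingroup but does not resolve relationships within it.
IV: derived state '1' in Lineage E and Lineage J only — synapomorphy for {Lineage E, Lineage J}.
V (derived state '1') is shared by Lineage C and Lineage R — a synapomorphy uniting that clade.
VI (state '0') occurs in Lineage C and Lineage J but conflicts with the nesting implied by the other characters — most parsimoniously interpreted as homoplasy.
VII: derived state '1' in Lineage A only — an autapomorphy, so it tells us nothing about relationships among taxa.
Most parsimonious ingroup topology: (((Lineage J,Lineage E),(Lineage C,Lineage R)),Lineage A).
Lineage R and Lineage C form a cherry on this tree, so they are sister taxa.

Lineage C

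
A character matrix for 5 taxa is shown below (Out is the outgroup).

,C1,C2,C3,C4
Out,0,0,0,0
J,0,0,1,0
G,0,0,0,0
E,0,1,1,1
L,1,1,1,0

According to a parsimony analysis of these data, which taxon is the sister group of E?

The outgroup has state '0' for every character, so '1' is the derived state throughout.
C1: derived state '1' in L only — an autapomorphy, so it tells us nothing about relationships among taxa.
C2 (derived state '1') is shared by E and L — a synapomorphy uniting that clade.
C3: derived state '1' in E, J, and L only — synapomorphy for {E, J, L}.
C4: derived state '1' in E only — an autapomorphy, so it tells us nothing about relationships among taxa.
Most parsimonious ingroup topology: ((J,(E,L)),G).
E and L form a cherry on this tree, so they are sister taxa.

L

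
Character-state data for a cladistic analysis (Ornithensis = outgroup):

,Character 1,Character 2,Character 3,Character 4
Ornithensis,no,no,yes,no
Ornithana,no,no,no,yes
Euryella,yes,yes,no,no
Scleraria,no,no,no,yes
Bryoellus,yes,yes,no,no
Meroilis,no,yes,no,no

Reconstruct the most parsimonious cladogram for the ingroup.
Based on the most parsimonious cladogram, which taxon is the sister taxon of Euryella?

Character polarity is set by the outgroup: the derived state is whichever differs from the outgroup's state, so for Character 3 the derived state is 'no', and for the remaining characters it is 'yes'.
Character 1 (derived state 'yes') is shared by Bryoellus and Euryella — a synapomorphy uniting that clade.
Character 2: derived state 'yes' in Bryoellus, Euryella, and Meroilis only — synapomorphy for {Bryoellus, Euryella, Meroilis}.
All ingroup taxa share the derived state 'no' for Character 3; it defines the ingroup but does not resolve relationships within it.
Only Ornithana and Scleraria show the derived state 'yes' for Character 4, supporting them as a clade.
Most parsimonious ingroup topology: ((Ornithana,Scleraria),((Euryella,Bryoellus),Meroilis)).
Euryella and Bryoellus form a cherry on this tree, so they are sister taxa.

Bryoellus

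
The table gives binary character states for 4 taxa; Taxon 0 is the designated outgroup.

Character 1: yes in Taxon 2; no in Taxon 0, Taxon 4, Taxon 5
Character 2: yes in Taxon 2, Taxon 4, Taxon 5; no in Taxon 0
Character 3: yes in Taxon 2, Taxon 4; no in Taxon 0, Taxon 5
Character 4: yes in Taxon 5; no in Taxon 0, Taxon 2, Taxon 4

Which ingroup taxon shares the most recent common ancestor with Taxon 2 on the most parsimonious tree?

The outgroup has state 'no' for every character, so 'yes' is the derived state throughout.
Character 1 (derived state 'yes') is unique to Taxon 2 (autapomorphy; uninformative for grouping).
All ingroup taxa share the derived state 'yes' for Character 2; it defines the ingroup but does not resolve relationships within it.
Only Taxon 2 and Taxon 4 show the derived state 'yes' for Character 3, supporting them as a clade.
Character 4 (derived state 'yes') is unique to Taxon 5 (autapomorphy; uninformative for grouping).
Most parsimonious ingroup topology: ((Taxon 2,Taxon 4),Taxon 5).
Taxon 2 and Taxon 4 form a cherry on this tree, so they are sister taxa.

Taxon 4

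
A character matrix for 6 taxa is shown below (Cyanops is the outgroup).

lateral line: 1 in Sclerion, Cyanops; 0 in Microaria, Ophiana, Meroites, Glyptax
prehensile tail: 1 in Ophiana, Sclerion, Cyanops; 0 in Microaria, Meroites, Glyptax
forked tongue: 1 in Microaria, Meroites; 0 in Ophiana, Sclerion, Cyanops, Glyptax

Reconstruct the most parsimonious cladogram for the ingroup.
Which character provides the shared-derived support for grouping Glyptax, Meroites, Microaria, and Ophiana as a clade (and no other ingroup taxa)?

lateral line

Character polarity is set by the outgroup: the derived state is whichever differs from the outgroup's state, so for lateral line, prehensile tail the derived state is '0', and for the remaining characters it is '1'.
lateral line (derived state '0') is shared by Glyptax, Meroites, Microaria, and Ophiana — a synapomorphy uniting that clade.
prehensile tail: derived state '0' in Glyptax, Meroites, and Microaria only — synapomorphy for {Glyptax, Meroites, Microaria}.
forked tongue (derived state '1') is shared by Meroites and Microaria — a synapomorphy uniting that clade.
Most parsimonious ingroup topology: (Sclerion,((Glyptax,(Microaria,Meroites)),Ophiana)).
The clade {Glyptax, Meroites, Microaria, Ophiana} is supported by lateral line: its derived state '0' occurs in exactly those taxa and in no other taxon (including the outgroup).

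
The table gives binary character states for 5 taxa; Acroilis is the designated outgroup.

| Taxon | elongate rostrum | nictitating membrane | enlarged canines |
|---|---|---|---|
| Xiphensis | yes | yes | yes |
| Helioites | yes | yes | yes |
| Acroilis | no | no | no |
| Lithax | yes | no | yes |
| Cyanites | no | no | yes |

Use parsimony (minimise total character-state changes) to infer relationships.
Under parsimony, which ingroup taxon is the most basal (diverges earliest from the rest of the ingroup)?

The outgroup has state 'no' for every character, so 'yes' is the derived state throughout.
elongate rostrum (derived state 'yes') is shared by Helioites, Lithax, and Xiphensis — a synapomorphy uniting that clade.
nictitating membrane: derived state 'yes' in Helioites and Xiphensis only — synapomorphy for {Helioites, Xiphensis}.
All ingroup taxa share the derived state 'yes' for enlarged canines; it defines the ingroup but does not resolve relationships within it.
Most parsimonious ingroup topology: (((Xiphensis,Helioites),Lithax),Cyanites).
Cyanites is sister to the clade containing all other ingroup taxa, so it is the earliest-diverging (most basal) ingroup lineage.

Cyanites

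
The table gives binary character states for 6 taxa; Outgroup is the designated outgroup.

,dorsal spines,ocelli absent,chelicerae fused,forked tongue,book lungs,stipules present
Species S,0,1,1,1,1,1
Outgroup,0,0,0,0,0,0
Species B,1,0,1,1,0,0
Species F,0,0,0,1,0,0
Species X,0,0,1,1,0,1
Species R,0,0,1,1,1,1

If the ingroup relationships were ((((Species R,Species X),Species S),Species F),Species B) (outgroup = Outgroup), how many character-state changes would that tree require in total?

Map each character onto ((((Species R,Species X),Species S),Species F),Species B) (rooted by Outgroup) and count the minimum state changes it requires (Fitch parsimony):
dorsal spines: 1; ocelli absent: 1; chelicerae fused: 2; forked tongue: 1; book lungs: 2; stipules present: 1.
Total tree length = 8.

8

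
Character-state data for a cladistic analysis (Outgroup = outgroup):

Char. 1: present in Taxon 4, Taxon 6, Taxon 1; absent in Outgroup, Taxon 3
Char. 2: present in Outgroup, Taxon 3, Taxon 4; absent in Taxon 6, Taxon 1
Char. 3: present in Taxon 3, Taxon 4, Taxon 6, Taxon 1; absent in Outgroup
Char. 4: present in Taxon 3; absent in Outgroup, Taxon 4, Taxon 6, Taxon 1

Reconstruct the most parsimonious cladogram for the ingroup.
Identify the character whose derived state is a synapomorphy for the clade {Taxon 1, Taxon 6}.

Char. 2

Character polarity is set by the outgroup: the derived state is whichever differs from the outgroup's state, so for Char. 2 the derived state is 'absent', and for the remaining characters it is 'present'.
Char. 1 (derived state 'present') is shared by Taxon 1, Taxon 4, and Taxon 6 — a synapomorphy uniting that clade.
Char. 2 (derived state 'absent') is shared by Taxon 1 and Taxon 6 — a synapomorphy uniting that clade.
Char. 3 (derived state 'present') is shared by all ingroup taxa — unites the whole ingroup.
Char. 4 (derived state 'present') is unique to Taxon 3 (autapomorphy; uninformative for grouping).
Most parsimonious ingroup topology: (Taxon 3,(Taxon 4,(Taxon 6,Taxon 1))).
The clade {Taxon 1, Taxon 6} is supported by Char. 2: its derived state 'absent' occurs in exactly those taxa and in no other taxon (including the outgroup).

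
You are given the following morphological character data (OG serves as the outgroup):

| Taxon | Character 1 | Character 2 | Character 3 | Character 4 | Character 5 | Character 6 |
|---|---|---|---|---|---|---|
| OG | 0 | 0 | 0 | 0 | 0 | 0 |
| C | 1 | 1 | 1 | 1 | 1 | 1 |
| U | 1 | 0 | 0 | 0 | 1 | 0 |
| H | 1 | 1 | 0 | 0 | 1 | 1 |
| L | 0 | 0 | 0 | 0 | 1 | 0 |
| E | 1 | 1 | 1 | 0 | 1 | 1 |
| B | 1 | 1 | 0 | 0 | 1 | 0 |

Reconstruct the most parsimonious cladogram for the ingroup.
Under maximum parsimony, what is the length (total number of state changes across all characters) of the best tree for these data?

The outgroup has state '0' for every character, so '1' is the derived state throughout.
Character 1: derived state '1' in B, C, E, H, and U only — synapomorphy for {B, C, E, H, U}.
Character 2: derived state '1' in B, C, E, and H only — synapomorphy for {B, C, E, H}.
Character 3 (derived state '1') is shared by C and E — a synapomorphy uniting that clade.
Character 4: derived state '1' in C only — an autapomorphy, so it tells us nothing about relationships among taxa.
All ingroup taxa share the derived state '1' for Character 5; it defines the ingroup but does not resolve relationships within it.
Character 6 (derived state '1') is shared by C, E, and H — a synapomorphy uniting that clade.
Most parsimonious ingroup topology: (((((C,E),H),B),U),L).
Changes per character on this tree: Character 1: 1; Character 2: 1; Character 3: 1; Character 4: 1; Character 5: 1; Character 6: 1.
Total = 6.

6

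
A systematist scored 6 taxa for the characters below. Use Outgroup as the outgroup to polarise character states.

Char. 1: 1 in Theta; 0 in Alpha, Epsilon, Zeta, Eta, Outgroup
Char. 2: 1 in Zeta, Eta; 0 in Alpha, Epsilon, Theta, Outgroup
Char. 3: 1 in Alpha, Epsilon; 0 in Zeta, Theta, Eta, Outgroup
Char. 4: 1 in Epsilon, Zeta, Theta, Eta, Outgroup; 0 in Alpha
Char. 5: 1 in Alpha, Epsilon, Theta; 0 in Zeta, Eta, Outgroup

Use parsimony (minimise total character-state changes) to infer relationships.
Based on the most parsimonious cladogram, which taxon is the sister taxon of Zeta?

Character polarity is set by the outgroup: the derived state is whichever differs from the outgroup's state, so for Char. 4 the derived state is '0', and for the remaining characters it is '1'.
Char. 1: derived state '1' in Theta only — an autapomorphy, so it tells us nothing about relationships among taxa.
Only Eta and Zeta show the derived state '1' for Char. 2, supporting them as a clade.
Only Alpha and Epsilon show the derived state '1' for Char. 3, supporting them as a clade.
Char. 4 (derived state '0') is unique to Alpha (autapomorphy; uninformative for grouping).
Char. 5: derived state '1' in Alpha, Epsilon, and Theta only — synapomorphy for {Alpha, Epsilon, Theta}.
Most parsimonious ingroup topology: (((Epsilon,Alpha),Theta),(Eta,Zeta)).
Zeta and Eta form a cherry on this tree, so they are sister taxa.

Eta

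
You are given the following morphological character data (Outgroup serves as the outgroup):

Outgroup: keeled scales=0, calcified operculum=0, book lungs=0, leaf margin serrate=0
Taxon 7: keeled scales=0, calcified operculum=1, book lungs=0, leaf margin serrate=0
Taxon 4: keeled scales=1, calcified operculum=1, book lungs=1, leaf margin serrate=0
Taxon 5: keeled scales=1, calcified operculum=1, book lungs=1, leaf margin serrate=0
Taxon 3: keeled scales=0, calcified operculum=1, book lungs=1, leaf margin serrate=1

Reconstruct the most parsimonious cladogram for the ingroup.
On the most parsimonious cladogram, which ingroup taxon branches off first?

The outgroup has state '0' for every character, so '1' is the derived state throughout.
keeled scales: derived state '1' in Taxon 4 and Taxon 5 only — synapomorphy for {Taxon 4, Taxon 5}.
calcified operculum (derived state '1') is shared by all ingroup taxa — unites the whole ingroup.
book lungs: derived state '1' in Taxon 3, Taxon 4, and Taxon 5 only — synapomorphy for {Taxon 3, Taxon 4, Taxon 5}.
leaf margin serrate: derived state '1' in Taxon 3 only — an autapomorphy, so it tells us nothing about relationships among taxa.
Most parsimonious ingroup topology: (Taxon 7,((Taxon 4,Taxon 5),Taxon 3)).
Taxon 7 is sister to the clade containing all other ingroup taxa, so it is the earliest-diverging (most basal) ingroup lineage.

Taxon 7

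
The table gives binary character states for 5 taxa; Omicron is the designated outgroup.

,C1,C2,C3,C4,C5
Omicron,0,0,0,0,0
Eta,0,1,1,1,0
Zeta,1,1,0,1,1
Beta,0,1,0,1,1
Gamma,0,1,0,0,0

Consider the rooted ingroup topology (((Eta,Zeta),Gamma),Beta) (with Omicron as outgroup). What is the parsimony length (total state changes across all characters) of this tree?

7

Map each character onto (((Eta,Zeta),Gamma),Beta) (rooted by Omicron) and count the minimum state changes it requires (Fitch parsimony):
C1: 1; C2: 1; C3: 1; C4: 2; C5: 2.
Total tree length = 7.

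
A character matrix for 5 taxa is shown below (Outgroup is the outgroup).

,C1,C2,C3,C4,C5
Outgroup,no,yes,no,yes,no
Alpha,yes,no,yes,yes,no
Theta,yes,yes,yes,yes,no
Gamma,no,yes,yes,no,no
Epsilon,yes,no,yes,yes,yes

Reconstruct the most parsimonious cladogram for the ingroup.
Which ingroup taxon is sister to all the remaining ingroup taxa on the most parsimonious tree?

Gamma

Character polarity is set by the outgroup: the derived state is whichever differs from the outgroup's state, so for C2, C4 the derived state is 'no', and for the remaining characters it is 'yes'.
Only Alpha, Epsilon, and Theta show the derived state 'yes' for C1, supporting them as a clade.
Only Alpha and Epsilon show the derived state 'no' for C2, supporting them as a clade.
C3 (derived state 'yes') is shared by all ingroup taxa — unites the whole ingroup.
C4 (derived state 'no') is unique to Gamma (autapomorphy; uninformative for grouping).
C5: derived state 'yes' in Epsilon only — an autapomorphy, so it tells us nothing about relationships among taxa.
Most parsimonious ingroup topology: (((Alpha,Epsilon),Theta),Gamma).
Gamma is sister to the clade containing all other ingroup taxa, so it is the earliest-diverging (most basal) ingroup lineage.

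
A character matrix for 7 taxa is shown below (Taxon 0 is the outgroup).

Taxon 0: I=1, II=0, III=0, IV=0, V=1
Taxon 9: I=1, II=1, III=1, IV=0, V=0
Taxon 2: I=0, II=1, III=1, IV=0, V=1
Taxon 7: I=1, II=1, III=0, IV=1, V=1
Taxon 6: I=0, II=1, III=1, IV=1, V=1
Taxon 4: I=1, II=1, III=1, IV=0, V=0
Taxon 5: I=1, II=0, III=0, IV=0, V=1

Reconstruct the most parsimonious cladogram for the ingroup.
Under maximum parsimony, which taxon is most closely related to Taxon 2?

Character polarity is set by the outgroup: the derived state is whichever differs from the outgroup's state, so for I, V the derived state is '0', and for the remaining characters it is '1'.
I: derived state '0' in Taxon 2 and Taxon 6 only — synapomorphy for {Taxon 2, Taxon 6}.
Only Taxon 2, Taxon 4, Taxon 6, Taxon 7, and Taxon 9 show the derived state '1' for II, supporting them as a clade.
III: derived state '1' in Taxon 2, Taxon 4, Taxon 6, and Taxon 9 only — synapomorphy for {Taxon 2, Taxon 4, Taxon 6, Taxon 9}.
IV groups Taxon 6 and Taxon 7, which is incompatible with the clades supported by the remaining characters; treating it as convergent (homoplasy) costs fewer steps than any alternative tree.
Only Taxon 4 and Taxon 9 show the derived state '0' for V, supporting them as a clade.
Most parsimonious ingroup topology: ((((Taxon 9,Taxon 4),(Taxon 2,Taxon 6)),Taxon 7),Taxon 5).
Taxon 2 and Taxon 6 form a cherry on this tree, so they are sister taxa.

Taxon 6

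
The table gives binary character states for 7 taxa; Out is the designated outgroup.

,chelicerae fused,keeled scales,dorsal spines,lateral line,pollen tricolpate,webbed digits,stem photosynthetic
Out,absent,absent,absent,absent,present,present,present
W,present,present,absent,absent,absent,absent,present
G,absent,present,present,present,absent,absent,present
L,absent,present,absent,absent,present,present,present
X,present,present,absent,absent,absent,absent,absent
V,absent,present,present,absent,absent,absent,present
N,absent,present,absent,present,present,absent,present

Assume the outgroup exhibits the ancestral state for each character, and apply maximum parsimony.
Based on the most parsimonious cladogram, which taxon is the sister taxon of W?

Character polarity is set by the outgroup: the derived state is whichever differs from the outgroup's state, so for pollen tricolpate, webbed digits, stem photosynthetic the derived state is 'absent', and for the remaining characters it is 'present'.
chelicerae fused: derived state 'present' in W and X only — synapomorphy for {W, X}.
All ingroup taxa share the derived state 'present' for keeled scales; it defines the ingroup but does not resolve relationships within it.
dorsal spines (derived state 'present') is shared by G and V — a synapomorphy uniting that clade.
lateral line groups G and N, which is incompatible with the clades supported by the remaining characters; treating it as convergent (homoplasy) costs fewer steps than any alternative tree.
pollen tricolpate (derived state 'absent') is shared by G, V, W, and X — a synapomorphy uniting that clade.
Only G, N, V, W, and X show the derived state 'absent' for webbed digits, supporting them as a clade.
stem photosynthetic: derived state 'absent' in X only — an autapomorphy, so it tells us nothing about relationships among taxa.
Most parsimonious ingroup topology: (L,(((G,V),(W,X)),N)).
W and X form a cherry on this tree, so they are sister taxa.

X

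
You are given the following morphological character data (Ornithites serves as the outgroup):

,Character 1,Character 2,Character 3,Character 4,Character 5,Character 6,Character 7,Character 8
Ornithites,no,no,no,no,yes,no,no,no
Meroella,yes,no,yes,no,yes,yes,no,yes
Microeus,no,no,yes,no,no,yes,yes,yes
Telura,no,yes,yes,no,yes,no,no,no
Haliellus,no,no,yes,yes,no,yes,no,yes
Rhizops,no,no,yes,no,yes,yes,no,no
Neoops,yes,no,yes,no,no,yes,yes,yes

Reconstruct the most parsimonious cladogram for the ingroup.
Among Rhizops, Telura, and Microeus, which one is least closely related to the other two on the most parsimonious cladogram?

Telura

Character polarity is set by the outgroup: the derived state is whichever differs from the outgroup's state, so for Character 5 the derived state is 'no', and for the remaining characters it is 'yes'.
Character 1 groups Meroella and Neoops, which is incompatible with the clades supported by the remaining characters; treating it as convergent (homoplasy) costs fewer steps than any alternative tree.
Character 2 (derived state 'yes') is unique to Telura (autapomorphy; uninformative for grouping).
Character 3 (derived state 'yes') is shared by all ingroup taxa — unites the whole ingroup.
Character 4: derived state 'yes' in Haliellus only — an autapomorphy, so it tells us nothing about relationships among taxa.
Character 5: derived state 'no' in Haliellus, Microeus, and Neoops only — synapomorphy for {Haliellus, Microeus, Neoops}.
Only Haliellus, Meroella, Microeus, Neoops, and Rhizops show the derived state 'yes' for Character 6, supporting them as a clade.
Only Microeus and Neoops show the derived state 'yes' for Character 7, supporting them as a clade.
Character 8: derived state 'yes' in Haliellus, Meroella, Microeus, and Neoops only — synapomorphy for {Haliellus, Meroella, Microeus, Neoops}.
Most parsimonious ingroup topology: (((Meroella,((Microeus,Neoops),Haliellus)),Rhizops),Telura).
Rhizops and Microeus share a more recent common ancestor with each other than either does with Telura, so Telura is the least closely related of the three.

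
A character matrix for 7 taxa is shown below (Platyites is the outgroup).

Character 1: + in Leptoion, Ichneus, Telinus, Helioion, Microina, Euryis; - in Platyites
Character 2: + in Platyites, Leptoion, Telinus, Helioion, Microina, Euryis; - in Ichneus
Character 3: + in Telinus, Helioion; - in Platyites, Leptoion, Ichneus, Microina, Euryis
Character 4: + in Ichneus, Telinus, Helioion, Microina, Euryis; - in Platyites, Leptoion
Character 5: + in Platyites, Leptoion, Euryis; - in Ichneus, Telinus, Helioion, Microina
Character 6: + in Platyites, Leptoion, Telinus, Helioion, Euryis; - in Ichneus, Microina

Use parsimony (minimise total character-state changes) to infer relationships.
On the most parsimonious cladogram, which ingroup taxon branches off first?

Character polarity is set by the outgroup: the derived state is whichever differs from the outgroup's state, so for Character 2, Character 5, Character 6 the derived state is '-', and for the remaining characters it is '+'.
All ingroup taxa share the derived state '+' for Character 1; it defines the ingroup but does not resolve relationships within it.
Character 2: derived state '-' in Ichneus only — an autapomorphy, so it tells us nothing about relationships among taxa.
Character 3: derived state '+' in Helioion and Telinus only — synapomorphy for {Helioion, Telinus}.
Only Euryis, Helioion, Ichneus, Microina, and Telinus show the derived state '+' for Character 4, supporting them as a clade.
Character 5: derived state '-' in Helioion, Ichneus, Microina, and Telinus only — synapomorphy for {Helioion, Ichneus, Microina, Telinus}.
Only Ichneus and Microina show the derived state '-' for Character 6, supporting them as a clade.
Most parsimonious ingroup topology: (Leptoion,(((Ichneus,Microina),(Telinus,Helioion)),Euryis)).
Leptoion is sister to the clade containing all other ingroup taxa, so it is the earliest-diverging (most basal) ingroup lineage.

Leptoion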